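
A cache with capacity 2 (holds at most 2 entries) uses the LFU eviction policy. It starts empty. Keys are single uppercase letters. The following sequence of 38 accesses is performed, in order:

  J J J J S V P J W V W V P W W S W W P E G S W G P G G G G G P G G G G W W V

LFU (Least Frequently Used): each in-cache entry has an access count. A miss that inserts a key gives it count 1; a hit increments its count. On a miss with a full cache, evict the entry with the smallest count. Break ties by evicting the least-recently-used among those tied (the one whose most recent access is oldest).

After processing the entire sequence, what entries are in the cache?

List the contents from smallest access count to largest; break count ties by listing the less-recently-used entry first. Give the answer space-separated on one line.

Answer: V G

Derivation:
LFU simulation (capacity=2):
  1. access J: MISS. Cache: [J(c=1)]
  2. access J: HIT, count now 2. Cache: [J(c=2)]
  3. access J: HIT, count now 3. Cache: [J(c=3)]
  4. access J: HIT, count now 4. Cache: [J(c=4)]
  5. access S: MISS. Cache: [S(c=1) J(c=4)]
  6. access V: MISS, evict S(c=1). Cache: [V(c=1) J(c=4)]
  7. access P: MISS, evict V(c=1). Cache: [P(c=1) J(c=4)]
  8. access J: HIT, count now 5. Cache: [P(c=1) J(c=5)]
  9. access W: MISS, evict P(c=1). Cache: [W(c=1) J(c=5)]
  10. access V: MISS, evict W(c=1). Cache: [V(c=1) J(c=5)]
  11. access W: MISS, evict V(c=1). Cache: [W(c=1) J(c=5)]
  12. access V: MISS, evict W(c=1). Cache: [V(c=1) J(c=5)]
  13. access P: MISS, evict V(c=1). Cache: [P(c=1) J(c=5)]
  14. access W: MISS, evict P(c=1). Cache: [W(c=1) J(c=5)]
  15. access W: HIT, count now 2. Cache: [W(c=2) J(c=5)]
  16. access S: MISS, evict W(c=2). Cache: [S(c=1) J(c=5)]
  17. access W: MISS, evict S(c=1). Cache: [W(c=1) J(c=5)]
  18. access W: HIT, count now 2. Cache: [W(c=2) J(c=5)]
  19. access P: MISS, evict W(c=2). Cache: [P(c=1) J(c=5)]
  20. access E: MISS, evict P(c=1). Cache: [E(c=1) J(c=5)]
  21. access G: MISS, evict E(c=1). Cache: [G(c=1) J(c=5)]
  22. access S: MISS, evict G(c=1). Cache: [S(c=1) J(c=5)]
  23. access W: MISS, evict S(c=1). Cache: [W(c=1) J(c=5)]
  24. access G: MISS, evict W(c=1). Cache: [G(c=1) J(c=5)]
  25. access P: MISS, evict G(c=1). Cache: [P(c=1) J(c=5)]
  26. access G: MISS, evict P(c=1). Cache: [G(c=1) J(c=5)]
  27. access G: HIT, count now 2. Cache: [G(c=2) J(c=5)]
  28. access G: HIT, count now 3. Cache: [G(c=3) J(c=5)]
  29. access G: HIT, count now 4. Cache: [G(c=4) J(c=5)]
  30. access G: HIT, count now 5. Cache: [J(c=5) G(c=5)]
  31. access P: MISS, evict J(c=5). Cache: [P(c=1) G(c=5)]
  32. access G: HIT, count now 6. Cache: [P(c=1) G(c=6)]
  33. access G: HIT, count now 7. Cache: [P(c=1) G(c=7)]
  34. access G: HIT, count now 8. Cache: [P(c=1) G(c=8)]
  35. access G: HIT, count now 9. Cache: [P(c=1) G(c=9)]
  36. access W: MISS, evict P(c=1). Cache: [W(c=1) G(c=9)]
  37. access W: HIT, count now 2. Cache: [W(c=2) G(c=9)]
  38. access V: MISS, evict W(c=2). Cache: [V(c=1) G(c=9)]
Total: 15 hits, 23 misses, 21 evictions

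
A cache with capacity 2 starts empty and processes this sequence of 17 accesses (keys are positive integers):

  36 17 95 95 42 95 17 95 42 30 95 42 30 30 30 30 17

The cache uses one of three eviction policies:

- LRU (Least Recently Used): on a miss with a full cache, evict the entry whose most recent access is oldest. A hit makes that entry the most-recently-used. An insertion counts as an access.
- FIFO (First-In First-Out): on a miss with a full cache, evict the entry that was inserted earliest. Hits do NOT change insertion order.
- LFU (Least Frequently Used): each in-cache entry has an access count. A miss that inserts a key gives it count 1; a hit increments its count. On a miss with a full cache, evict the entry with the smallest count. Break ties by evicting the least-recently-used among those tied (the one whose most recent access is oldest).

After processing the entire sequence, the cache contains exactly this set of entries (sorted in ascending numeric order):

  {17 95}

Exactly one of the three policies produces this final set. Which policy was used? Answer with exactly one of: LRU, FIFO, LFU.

Simulating under each policy and comparing final sets:
  LRU: final set = {17 30} -> differs
  FIFO: final set = {17 30} -> differs
  LFU: final set = {17 95} -> MATCHES target
Only LFU produces the target set.

Answer: LFU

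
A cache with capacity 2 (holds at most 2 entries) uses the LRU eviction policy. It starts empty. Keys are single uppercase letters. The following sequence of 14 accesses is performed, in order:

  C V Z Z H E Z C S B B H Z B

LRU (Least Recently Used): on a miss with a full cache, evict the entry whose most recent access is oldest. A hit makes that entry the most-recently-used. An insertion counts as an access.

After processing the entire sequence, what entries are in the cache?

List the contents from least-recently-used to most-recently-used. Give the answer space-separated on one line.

Answer: Z B

Derivation:
LRU simulation (capacity=2):
  1. access C: MISS. Cache (LRU->MRU): [C]
  2. access V: MISS. Cache (LRU->MRU): [C V]
  3. access Z: MISS, evict C. Cache (LRU->MRU): [V Z]
  4. access Z: HIT. Cache (LRU->MRU): [V Z]
  5. access H: MISS, evict V. Cache (LRU->MRU): [Z H]
  6. access E: MISS, evict Z. Cache (LRU->MRU): [H E]
  7. access Z: MISS, evict H. Cache (LRU->MRU): [E Z]
  8. access C: MISS, evict E. Cache (LRU->MRU): [Z C]
  9. access S: MISS, evict Z. Cache (LRU->MRU): [C S]
  10. access B: MISS, evict C. Cache (LRU->MRU): [S B]
  11. access B: HIT. Cache (LRU->MRU): [S B]
  12. access H: MISS, evict S. Cache (LRU->MRU): [B H]
  13. access Z: MISS, evict B. Cache (LRU->MRU): [H Z]
  14. access B: MISS, evict H. Cache (LRU->MRU): [Z B]
Total: 2 hits, 12 misses, 10 evictions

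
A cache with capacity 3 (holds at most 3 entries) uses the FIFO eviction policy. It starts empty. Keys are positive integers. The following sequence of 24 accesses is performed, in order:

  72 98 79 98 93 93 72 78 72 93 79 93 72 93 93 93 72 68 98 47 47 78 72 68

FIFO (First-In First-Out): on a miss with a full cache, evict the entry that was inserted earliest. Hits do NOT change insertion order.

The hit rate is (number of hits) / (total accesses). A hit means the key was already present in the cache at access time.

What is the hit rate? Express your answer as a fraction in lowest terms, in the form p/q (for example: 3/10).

FIFO simulation (capacity=3):
  1. access 72: MISS. Cache (old->new): [72]
  2. access 98: MISS. Cache (old->new): [72 98]
  3. access 79: MISS. Cache (old->new): [72 98 79]
  4. access 98: HIT. Cache (old->new): [72 98 79]
  5. access 93: MISS, evict 72. Cache (old->new): [98 79 93]
  6. access 93: HIT. Cache (old->new): [98 79 93]
  7. access 72: MISS, evict 98. Cache (old->new): [79 93 72]
  8. access 78: MISS, evict 79. Cache (old->new): [93 72 78]
  9. access 72: HIT. Cache (old->new): [93 72 78]
  10. access 93: HIT. Cache (old->new): [93 72 78]
  11. access 79: MISS, evict 93. Cache (old->new): [72 78 79]
  12. access 93: MISS, evict 72. Cache (old->new): [78 79 93]
  13. access 72: MISS, evict 78. Cache (old->new): [79 93 72]
  14. access 93: HIT. Cache (old->new): [79 93 72]
  15. access 93: HIT. Cache (old->new): [79 93 72]
  16. access 93: HIT. Cache (old->new): [79 93 72]
  17. access 72: HIT. Cache (old->new): [79 93 72]
  18. access 68: MISS, evict 79. Cache (old->new): [93 72 68]
  19. access 98: MISS, evict 93. Cache (old->new): [72 68 98]
  20. access 47: MISS, evict 72. Cache (old->new): [68 98 47]
  21. access 47: HIT. Cache (old->new): [68 98 47]
  22. access 78: MISS, evict 68. Cache (old->new): [98 47 78]
  23. access 72: MISS, evict 98. Cache (old->new): [47 78 72]
  24. access 68: MISS, evict 47. Cache (old->new): [78 72 68]
Total: 9 hits, 15 misses, 12 evictions

Hit rate = 9/24 = 3/8

Answer: 3/8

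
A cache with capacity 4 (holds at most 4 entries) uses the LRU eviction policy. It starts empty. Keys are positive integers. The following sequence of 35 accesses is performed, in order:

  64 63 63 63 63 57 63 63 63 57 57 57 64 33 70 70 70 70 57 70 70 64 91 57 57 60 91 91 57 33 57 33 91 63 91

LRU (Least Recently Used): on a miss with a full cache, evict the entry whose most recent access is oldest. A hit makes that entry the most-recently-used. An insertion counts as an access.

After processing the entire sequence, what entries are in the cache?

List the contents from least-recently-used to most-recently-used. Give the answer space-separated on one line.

Answer: 57 33 63 91

Derivation:
LRU simulation (capacity=4):
  1. access 64: MISS. Cache (LRU->MRU): [64]
  2. access 63: MISS. Cache (LRU->MRU): [64 63]
  3. access 63: HIT. Cache (LRU->MRU): [64 63]
  4. access 63: HIT. Cache (LRU->MRU): [64 63]
  5. access 63: HIT. Cache (LRU->MRU): [64 63]
  6. access 57: MISS. Cache (LRU->MRU): [64 63 57]
  7. access 63: HIT. Cache (LRU->MRU): [64 57 63]
  8. access 63: HIT. Cache (LRU->MRU): [64 57 63]
  9. access 63: HIT. Cache (LRU->MRU): [64 57 63]
  10. access 57: HIT. Cache (LRU->MRU): [64 63 57]
  11. access 57: HIT. Cache (LRU->MRU): [64 63 57]
  12. access 57: HIT. Cache (LRU->MRU): [64 63 57]
  13. access 64: HIT. Cache (LRU->MRU): [63 57 64]
  14. access 33: MISS. Cache (LRU->MRU): [63 57 64 33]
  15. access 70: MISS, evict 63. Cache (LRU->MRU): [57 64 33 70]
  16. access 70: HIT. Cache (LRU->MRU): [57 64 33 70]
  17. access 70: HIT. Cache (LRU->MRU): [57 64 33 70]
  18. access 70: HIT. Cache (LRU->MRU): [57 64 33 70]
  19. access 57: HIT. Cache (LRU->MRU): [64 33 70 57]
  20. access 70: HIT. Cache (LRU->MRU): [64 33 57 70]
  21. access 70: HIT. Cache (LRU->MRU): [64 33 57 70]
  22. access 64: HIT. Cache (LRU->MRU): [33 57 70 64]
  23. access 91: MISS, evict 33. Cache (LRU->MRU): [57 70 64 91]
  24. access 57: HIT. Cache (LRU->MRU): [70 64 91 57]
  25. access 57: HIT. Cache (LRU->MRU): [70 64 91 57]
  26. access 60: MISS, evict 70. Cache (LRU->MRU): [64 91 57 60]
  27. access 91: HIT. Cache (LRU->MRU): [64 57 60 91]
  28. access 91: HIT. Cache (LRU->MRU): [64 57 60 91]
  29. access 57: HIT. Cache (LRU->MRU): [64 60 91 57]
  30. access 33: MISS, evict 64. Cache (LRU->MRU): [60 91 57 33]
  31. access 57: HIT. Cache (LRU->MRU): [60 91 33 57]
  32. access 33: HIT. Cache (LRU->MRU): [60 91 57 33]
  33. access 91: HIT. Cache (LRU->MRU): [60 57 33 91]
  34. access 63: MISS, evict 60. Cache (LRU->MRU): [57 33 91 63]
  35. access 91: HIT. Cache (LRU->MRU): [57 33 63 91]
Total: 26 hits, 9 misses, 5 evictions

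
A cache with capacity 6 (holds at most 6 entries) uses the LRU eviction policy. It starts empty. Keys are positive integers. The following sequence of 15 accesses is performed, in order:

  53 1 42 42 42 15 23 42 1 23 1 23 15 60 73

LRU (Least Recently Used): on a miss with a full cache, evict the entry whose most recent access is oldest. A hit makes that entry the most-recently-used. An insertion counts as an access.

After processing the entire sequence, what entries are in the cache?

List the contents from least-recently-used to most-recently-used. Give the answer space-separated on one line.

Answer: 42 1 23 15 60 73

Derivation:
LRU simulation (capacity=6):
  1. access 53: MISS. Cache (LRU->MRU): [53]
  2. access 1: MISS. Cache (LRU->MRU): [53 1]
  3. access 42: MISS. Cache (LRU->MRU): [53 1 42]
  4. access 42: HIT. Cache (LRU->MRU): [53 1 42]
  5. access 42: HIT. Cache (LRU->MRU): [53 1 42]
  6. access 15: MISS. Cache (LRU->MRU): [53 1 42 15]
  7. access 23: MISS. Cache (LRU->MRU): [53 1 42 15 23]
  8. access 42: HIT. Cache (LRU->MRU): [53 1 15 23 42]
  9. access 1: HIT. Cache (LRU->MRU): [53 15 23 42 1]
  10. access 23: HIT. Cache (LRU->MRU): [53 15 42 1 23]
  11. access 1: HIT. Cache (LRU->MRU): [53 15 42 23 1]
  12. access 23: HIT. Cache (LRU->MRU): [53 15 42 1 23]
  13. access 15: HIT. Cache (LRU->MRU): [53 42 1 23 15]
  14. access 60: MISS. Cache (LRU->MRU): [53 42 1 23 15 60]
  15. access 73: MISS, evict 53. Cache (LRU->MRU): [42 1 23 15 60 73]
Total: 8 hits, 7 misses, 1 evictions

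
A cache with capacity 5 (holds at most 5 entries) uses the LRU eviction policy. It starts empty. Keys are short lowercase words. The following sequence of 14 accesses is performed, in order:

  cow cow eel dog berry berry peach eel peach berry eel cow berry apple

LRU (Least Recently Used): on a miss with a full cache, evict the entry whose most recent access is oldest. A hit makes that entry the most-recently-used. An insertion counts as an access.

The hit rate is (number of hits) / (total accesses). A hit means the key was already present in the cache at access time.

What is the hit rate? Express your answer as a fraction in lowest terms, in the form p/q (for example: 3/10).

Answer: 4/7

Derivation:
LRU simulation (capacity=5):
  1. access cow: MISS. Cache (LRU->MRU): [cow]
  2. access cow: HIT. Cache (LRU->MRU): [cow]
  3. access eel: MISS. Cache (LRU->MRU): [cow eel]
  4. access dog: MISS. Cache (LRU->MRU): [cow eel dog]
  5. access berry: MISS. Cache (LRU->MRU): [cow eel dog berry]
  6. access berry: HIT. Cache (LRU->MRU): [cow eel dog berry]
  7. access peach: MISS. Cache (LRU->MRU): [cow eel dog berry peach]
  8. access eel: HIT. Cache (LRU->MRU): [cow dog berry peach eel]
  9. access peach: HIT. Cache (LRU->MRU): [cow dog berry eel peach]
  10. access berry: HIT. Cache (LRU->MRU): [cow dog eel peach berry]
  11. access eel: HIT. Cache (LRU->MRU): [cow dog peach berry eel]
  12. access cow: HIT. Cache (LRU->MRU): [dog peach berry eel cow]
  13. access berry: HIT. Cache (LRU->MRU): [dog peach eel cow berry]
  14. access apple: MISS, evict dog. Cache (LRU->MRU): [peach eel cow berry apple]
Total: 8 hits, 6 misses, 1 evictions

Hit rate = 8/14 = 4/7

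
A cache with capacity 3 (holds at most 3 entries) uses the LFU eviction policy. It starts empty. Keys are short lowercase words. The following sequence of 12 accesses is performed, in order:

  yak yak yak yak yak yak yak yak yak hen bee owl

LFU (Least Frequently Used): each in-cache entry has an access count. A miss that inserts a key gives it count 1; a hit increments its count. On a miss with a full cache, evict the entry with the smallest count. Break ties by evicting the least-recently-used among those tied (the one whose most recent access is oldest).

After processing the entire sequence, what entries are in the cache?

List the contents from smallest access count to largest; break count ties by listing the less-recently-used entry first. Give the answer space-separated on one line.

Answer: bee owl yak

Derivation:
LFU simulation (capacity=3):
  1. access yak: MISS. Cache: [yak(c=1)]
  2. access yak: HIT, count now 2. Cache: [yak(c=2)]
  3. access yak: HIT, count now 3. Cache: [yak(c=3)]
  4. access yak: HIT, count now 4. Cache: [yak(c=4)]
  5. access yak: HIT, count now 5. Cache: [yak(c=5)]
  6. access yak: HIT, count now 6. Cache: [yak(c=6)]
  7. access yak: HIT, count now 7. Cache: [yak(c=7)]
  8. access yak: HIT, count now 8. Cache: [yak(c=8)]
  9. access yak: HIT, count now 9. Cache: [yak(c=9)]
  10. access hen: MISS. Cache: [hen(c=1) yak(c=9)]
  11. access bee: MISS. Cache: [hen(c=1) bee(c=1) yak(c=9)]
  12. access owl: MISS, evict hen(c=1). Cache: [bee(c=1) owl(c=1) yak(c=9)]
Total: 8 hits, 4 misses, 1 evictions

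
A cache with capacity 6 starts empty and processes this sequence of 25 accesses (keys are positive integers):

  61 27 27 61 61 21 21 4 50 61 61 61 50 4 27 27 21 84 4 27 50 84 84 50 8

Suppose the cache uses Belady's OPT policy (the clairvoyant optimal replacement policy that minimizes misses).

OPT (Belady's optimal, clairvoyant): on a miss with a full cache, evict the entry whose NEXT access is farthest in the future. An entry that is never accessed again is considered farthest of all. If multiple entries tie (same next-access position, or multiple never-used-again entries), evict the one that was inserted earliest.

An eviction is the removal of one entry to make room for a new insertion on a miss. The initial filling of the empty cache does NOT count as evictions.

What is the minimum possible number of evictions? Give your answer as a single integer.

Answer: 1

Derivation:
OPT (Belady) simulation (capacity=6):
  1. access 61: MISS. Cache: [61]
  2. access 27: MISS. Cache: [61 27]
  3. access 27: HIT. Next use of 27: step 15. Cache: [61 27]
  4. access 61: HIT. Next use of 61: step 5. Cache: [61 27]
  5. access 61: HIT. Next use of 61: step 10. Cache: [61 27]
  6. access 21: MISS. Cache: [61 27 21]
  7. access 21: HIT. Next use of 21: step 17. Cache: [61 27 21]
  8. access 4: MISS. Cache: [61 27 21 4]
  9. access 50: MISS. Cache: [61 27 21 4 50]
  10. access 61: HIT. Next use of 61: step 11. Cache: [61 27 21 4 50]
  11. access 61: HIT. Next use of 61: step 12. Cache: [61 27 21 4 50]
  12. access 61: HIT. Next use of 61: never. Cache: [61 27 21 4 50]
  13. access 50: HIT. Next use of 50: step 21. Cache: [61 27 21 4 50]
  14. access 4: HIT. Next use of 4: step 19. Cache: [61 27 21 4 50]
  15. access 27: HIT. Next use of 27: step 16. Cache: [61 27 21 4 50]
  16. access 27: HIT. Next use of 27: step 20. Cache: [61 27 21 4 50]
  17. access 21: HIT. Next use of 21: never. Cache: [61 27 21 4 50]
  18. access 84: MISS. Cache: [61 27 21 4 50 84]
  19. access 4: HIT. Next use of 4: never. Cache: [61 27 21 4 50 84]
  20. access 27: HIT. Next use of 27: never. Cache: [61 27 21 4 50 84]
  21. access 50: HIT. Next use of 50: step 24. Cache: [61 27 21 4 50 84]
  22. access 84: HIT. Next use of 84: step 23. Cache: [61 27 21 4 50 84]
  23. access 84: HIT. Next use of 84: never. Cache: [61 27 21 4 50 84]
  24. access 50: HIT. Next use of 50: never. Cache: [61 27 21 4 50 84]
  25. access 8: MISS, evict 61 (next use: never). Cache: [27 21 4 50 84 8]
Total: 18 hits, 7 misses, 1 evictions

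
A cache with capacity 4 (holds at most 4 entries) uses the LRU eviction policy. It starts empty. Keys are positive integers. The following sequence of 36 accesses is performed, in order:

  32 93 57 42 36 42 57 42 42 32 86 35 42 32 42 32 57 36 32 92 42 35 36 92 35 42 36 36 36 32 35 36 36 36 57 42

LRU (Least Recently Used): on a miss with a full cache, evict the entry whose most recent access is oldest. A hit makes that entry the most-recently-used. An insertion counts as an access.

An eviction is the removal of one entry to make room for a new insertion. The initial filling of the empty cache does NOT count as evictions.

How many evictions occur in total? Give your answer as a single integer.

LRU simulation (capacity=4):
  1. access 32: MISS. Cache (LRU->MRU): [32]
  2. access 93: MISS. Cache (LRU->MRU): [32 93]
  3. access 57: MISS. Cache (LRU->MRU): [32 93 57]
  4. access 42: MISS. Cache (LRU->MRU): [32 93 57 42]
  5. access 36: MISS, evict 32. Cache (LRU->MRU): [93 57 42 36]
  6. access 42: HIT. Cache (LRU->MRU): [93 57 36 42]
  7. access 57: HIT. Cache (LRU->MRU): [93 36 42 57]
  8. access 42: HIT. Cache (LRU->MRU): [93 36 57 42]
  9. access 42: HIT. Cache (LRU->MRU): [93 36 57 42]
  10. access 32: MISS, evict 93. Cache (LRU->MRU): [36 57 42 32]
  11. access 86: MISS, evict 36. Cache (LRU->MRU): [57 42 32 86]
  12. access 35: MISS, evict 57. Cache (LRU->MRU): [42 32 86 35]
  13. access 42: HIT. Cache (LRU->MRU): [32 86 35 42]
  14. access 32: HIT. Cache (LRU->MRU): [86 35 42 32]
  15. access 42: HIT. Cache (LRU->MRU): [86 35 32 42]
  16. access 32: HIT. Cache (LRU->MRU): [86 35 42 32]
  17. access 57: MISS, evict 86. Cache (LRU->MRU): [35 42 32 57]
  18. access 36: MISS, evict 35. Cache (LRU->MRU): [42 32 57 36]
  19. access 32: HIT. Cache (LRU->MRU): [42 57 36 32]
  20. access 92: MISS, evict 42. Cache (LRU->MRU): [57 36 32 92]
  21. access 42: MISS, evict 57. Cache (LRU->MRU): [36 32 92 42]
  22. access 35: MISS, evict 36. Cache (LRU->MRU): [32 92 42 35]
  23. access 36: MISS, evict 32. Cache (LRU->MRU): [92 42 35 36]
  24. access 92: HIT. Cache (LRU->MRU): [42 35 36 92]
  25. access 35: HIT. Cache (LRU->MRU): [42 36 92 35]
  26. access 42: HIT. Cache (LRU->MRU): [36 92 35 42]
  27. access 36: HIT. Cache (LRU->MRU): [92 35 42 36]
  28. access 36: HIT. Cache (LRU->MRU): [92 35 42 36]
  29. access 36: HIT. Cache (LRU->MRU): [92 35 42 36]
  30. access 32: MISS, evict 92. Cache (LRU->MRU): [35 42 36 32]
  31. access 35: HIT. Cache (LRU->MRU): [42 36 32 35]
  32. access 36: HIT. Cache (LRU->MRU): [42 32 35 36]
  33. access 36: HIT. Cache (LRU->MRU): [42 32 35 36]
  34. access 36: HIT. Cache (LRU->MRU): [42 32 35 36]
  35. access 57: MISS, evict 42. Cache (LRU->MRU): [32 35 36 57]
  36. access 42: MISS, evict 32. Cache (LRU->MRU): [35 36 57 42]
Total: 19 hits, 17 misses, 13 evictions

Answer: 13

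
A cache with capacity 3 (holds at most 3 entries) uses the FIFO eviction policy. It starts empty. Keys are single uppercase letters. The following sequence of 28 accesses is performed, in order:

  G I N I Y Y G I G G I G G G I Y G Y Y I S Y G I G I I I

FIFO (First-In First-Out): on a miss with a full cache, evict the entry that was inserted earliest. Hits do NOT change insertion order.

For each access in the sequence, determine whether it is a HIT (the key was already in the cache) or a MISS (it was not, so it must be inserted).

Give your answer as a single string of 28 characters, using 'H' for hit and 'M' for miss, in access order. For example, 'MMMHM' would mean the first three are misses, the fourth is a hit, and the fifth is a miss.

Answer: MMMHMHMMHHHHHHHHHHHHMMMMHHHH

Derivation:
FIFO simulation (capacity=3):
  1. access G: MISS. Cache (old->new): [G]
  2. access I: MISS. Cache (old->new): [G I]
  3. access N: MISS. Cache (old->new): [G I N]
  4. access I: HIT. Cache (old->new): [G I N]
  5. access Y: MISS, evict G. Cache (old->new): [I N Y]
  6. access Y: HIT. Cache (old->new): [I N Y]
  7. access G: MISS, evict I. Cache (old->new): [N Y G]
  8. access I: MISS, evict N. Cache (old->new): [Y G I]
  9. access G: HIT. Cache (old->new): [Y G I]
  10. access G: HIT. Cache (old->new): [Y G I]
  11. access I: HIT. Cache (old->new): [Y G I]
  12. access G: HIT. Cache (old->new): [Y G I]
  13. access G: HIT. Cache (old->new): [Y G I]
  14. access G: HIT. Cache (old->new): [Y G I]
  15. access I: HIT. Cache (old->new): [Y G I]
  16. access Y: HIT. Cache (old->new): [Y G I]
  17. access G: HIT. Cache (old->new): [Y G I]
  18. access Y: HIT. Cache (old->new): [Y G I]
  19. access Y: HIT. Cache (old->new): [Y G I]
  20. access I: HIT. Cache (old->new): [Y G I]
  21. access S: MISS, evict Y. Cache (old->new): [G I S]
  22. access Y: MISS, evict G. Cache (old->new): [I S Y]
  23. access G: MISS, evict I. Cache (old->new): [S Y G]
  24. access I: MISS, evict S. Cache (old->new): [Y G I]
  25. access G: HIT. Cache (old->new): [Y G I]
  26. access I: HIT. Cache (old->new): [Y G I]
  27. access I: HIT. Cache (old->new): [Y G I]
  28. access I: HIT. Cache (old->new): [Y G I]
Total: 18 hits, 10 misses, 7 evictions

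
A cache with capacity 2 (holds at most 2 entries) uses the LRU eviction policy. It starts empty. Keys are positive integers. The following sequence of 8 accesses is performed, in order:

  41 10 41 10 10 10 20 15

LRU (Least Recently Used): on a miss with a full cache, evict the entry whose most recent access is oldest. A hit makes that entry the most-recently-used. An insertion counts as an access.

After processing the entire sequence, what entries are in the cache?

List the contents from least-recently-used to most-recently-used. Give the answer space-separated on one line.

LRU simulation (capacity=2):
  1. access 41: MISS. Cache (LRU->MRU): [41]
  2. access 10: MISS. Cache (LRU->MRU): [41 10]
  3. access 41: HIT. Cache (LRU->MRU): [10 41]
  4. access 10: HIT. Cache (LRU->MRU): [41 10]
  5. access 10: HIT. Cache (LRU->MRU): [41 10]
  6. access 10: HIT. Cache (LRU->MRU): [41 10]
  7. access 20: MISS, evict 41. Cache (LRU->MRU): [10 20]
  8. access 15: MISS, evict 10. Cache (LRU->MRU): [20 15]
Total: 4 hits, 4 misses, 2 evictions

Answer: 20 15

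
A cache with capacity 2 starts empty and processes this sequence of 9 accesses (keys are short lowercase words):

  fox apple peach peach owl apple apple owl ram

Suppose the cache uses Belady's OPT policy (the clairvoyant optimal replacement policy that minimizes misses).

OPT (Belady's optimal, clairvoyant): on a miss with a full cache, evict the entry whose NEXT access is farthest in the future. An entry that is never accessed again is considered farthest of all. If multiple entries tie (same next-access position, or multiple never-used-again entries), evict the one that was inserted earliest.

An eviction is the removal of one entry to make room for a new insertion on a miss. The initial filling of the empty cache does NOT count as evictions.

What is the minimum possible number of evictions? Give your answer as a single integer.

Answer: 3

Derivation:
OPT (Belady) simulation (capacity=2):
  1. access fox: MISS. Cache: [fox]
  2. access apple: MISS. Cache: [fox apple]
  3. access peach: MISS, evict fox (next use: never). Cache: [apple peach]
  4. access peach: HIT. Next use of peach: never. Cache: [apple peach]
  5. access owl: MISS, evict peach (next use: never). Cache: [apple owl]
  6. access apple: HIT. Next use of apple: step 7. Cache: [apple owl]
  7. access apple: HIT. Next use of apple: never. Cache: [apple owl]
  8. access owl: HIT. Next use of owl: never. Cache: [apple owl]
  9. access ram: MISS, evict apple (next use: never). Cache: [owl ram]
Total: 4 hits, 5 misses, 3 evictions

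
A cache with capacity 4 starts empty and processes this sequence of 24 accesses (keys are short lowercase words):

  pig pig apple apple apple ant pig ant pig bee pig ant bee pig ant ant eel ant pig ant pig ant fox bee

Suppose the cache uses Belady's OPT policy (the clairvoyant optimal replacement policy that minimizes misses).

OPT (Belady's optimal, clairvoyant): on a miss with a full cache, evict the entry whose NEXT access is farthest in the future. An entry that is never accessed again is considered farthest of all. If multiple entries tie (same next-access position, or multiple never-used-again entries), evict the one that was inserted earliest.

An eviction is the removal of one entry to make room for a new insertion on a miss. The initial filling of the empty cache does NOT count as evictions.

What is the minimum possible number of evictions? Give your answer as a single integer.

OPT (Belady) simulation (capacity=4):
  1. access pig: MISS. Cache: [pig]
  2. access pig: HIT. Next use of pig: step 7. Cache: [pig]
  3. access apple: MISS. Cache: [pig apple]
  4. access apple: HIT. Next use of apple: step 5. Cache: [pig apple]
  5. access apple: HIT. Next use of apple: never. Cache: [pig apple]
  6. access ant: MISS. Cache: [pig apple ant]
  7. access pig: HIT. Next use of pig: step 9. Cache: [pig apple ant]
  8. access ant: HIT. Next use of ant: step 12. Cache: [pig apple ant]
  9. access pig: HIT. Next use of pig: step 11. Cache: [pig apple ant]
  10. access bee: MISS. Cache: [pig apple ant bee]
  11. access pig: HIT. Next use of pig: step 14. Cache: [pig apple ant bee]
  12. access ant: HIT. Next use of ant: step 15. Cache: [pig apple ant bee]
  13. access bee: HIT. Next use of bee: step 24. Cache: [pig apple ant bee]
  14. access pig: HIT. Next use of pig: step 19. Cache: [pig apple ant bee]
  15. access ant: HIT. Next use of ant: step 16. Cache: [pig apple ant bee]
  16. access ant: HIT. Next use of ant: step 18. Cache: [pig apple ant bee]
  17. access eel: MISS, evict apple (next use: never). Cache: [pig ant bee eel]
  18. access ant: HIT. Next use of ant: step 20. Cache: [pig ant bee eel]
  19. access pig: HIT. Next use of pig: step 21. Cache: [pig ant bee eel]
  20. access ant: HIT. Next use of ant: step 22. Cache: [pig ant bee eel]
  21. access pig: HIT. Next use of pig: never. Cache: [pig ant bee eel]
  22. access ant: HIT. Next use of ant: never. Cache: [pig ant bee eel]
  23. access fox: MISS, evict pig (next use: never). Cache: [ant bee eel fox]
  24. access bee: HIT. Next use of bee: never. Cache: [ant bee eel fox]
Total: 18 hits, 6 misses, 2 evictions

Answer: 2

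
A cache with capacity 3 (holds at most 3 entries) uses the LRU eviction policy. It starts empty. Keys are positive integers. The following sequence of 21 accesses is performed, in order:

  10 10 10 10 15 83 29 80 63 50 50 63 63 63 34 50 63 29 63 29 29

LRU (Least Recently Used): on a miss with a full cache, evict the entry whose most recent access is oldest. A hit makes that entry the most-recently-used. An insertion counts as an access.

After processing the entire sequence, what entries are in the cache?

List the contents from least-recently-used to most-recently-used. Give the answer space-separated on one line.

LRU simulation (capacity=3):
  1. access 10: MISS. Cache (LRU->MRU): [10]
  2. access 10: HIT. Cache (LRU->MRU): [10]
  3. access 10: HIT. Cache (LRU->MRU): [10]
  4. access 10: HIT. Cache (LRU->MRU): [10]
  5. access 15: MISS. Cache (LRU->MRU): [10 15]
  6. access 83: MISS. Cache (LRU->MRU): [10 15 83]
  7. access 29: MISS, evict 10. Cache (LRU->MRU): [15 83 29]
  8. access 80: MISS, evict 15. Cache (LRU->MRU): [83 29 80]
  9. access 63: MISS, evict 83. Cache (LRU->MRU): [29 80 63]
  10. access 50: MISS, evict 29. Cache (LRU->MRU): [80 63 50]
  11. access 50: HIT. Cache (LRU->MRU): [80 63 50]
  12. access 63: HIT. Cache (LRU->MRU): [80 50 63]
  13. access 63: HIT. Cache (LRU->MRU): [80 50 63]
  14. access 63: HIT. Cache (LRU->MRU): [80 50 63]
  15. access 34: MISS, evict 80. Cache (LRU->MRU): [50 63 34]
  16. access 50: HIT. Cache (LRU->MRU): [63 34 50]
  17. access 63: HIT. Cache (LRU->MRU): [34 50 63]
  18. access 29: MISS, evict 34. Cache (LRU->MRU): [50 63 29]
  19. access 63: HIT. Cache (LRU->MRU): [50 29 63]
  20. access 29: HIT. Cache (LRU->MRU): [50 63 29]
  21. access 29: HIT. Cache (LRU->MRU): [50 63 29]
Total: 12 hits, 9 misses, 6 evictions

Answer: 50 63 29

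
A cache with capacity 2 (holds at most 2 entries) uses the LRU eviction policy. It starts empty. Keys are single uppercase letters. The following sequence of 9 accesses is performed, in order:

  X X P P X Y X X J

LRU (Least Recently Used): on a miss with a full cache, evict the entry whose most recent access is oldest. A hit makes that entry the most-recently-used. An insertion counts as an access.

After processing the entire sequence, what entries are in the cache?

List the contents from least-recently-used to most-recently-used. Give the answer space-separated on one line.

Answer: X J

Derivation:
LRU simulation (capacity=2):
  1. access X: MISS. Cache (LRU->MRU): [X]
  2. access X: HIT. Cache (LRU->MRU): [X]
  3. access P: MISS. Cache (LRU->MRU): [X P]
  4. access P: HIT. Cache (LRU->MRU): [X P]
  5. access X: HIT. Cache (LRU->MRU): [P X]
  6. access Y: MISS, evict P. Cache (LRU->MRU): [X Y]
  7. access X: HIT. Cache (LRU->MRU): [Y X]
  8. access X: HIT. Cache (LRU->MRU): [Y X]
  9. access J: MISS, evict Y. Cache (LRU->MRU): [X J]
Total: 5 hits, 4 misses, 2 evictions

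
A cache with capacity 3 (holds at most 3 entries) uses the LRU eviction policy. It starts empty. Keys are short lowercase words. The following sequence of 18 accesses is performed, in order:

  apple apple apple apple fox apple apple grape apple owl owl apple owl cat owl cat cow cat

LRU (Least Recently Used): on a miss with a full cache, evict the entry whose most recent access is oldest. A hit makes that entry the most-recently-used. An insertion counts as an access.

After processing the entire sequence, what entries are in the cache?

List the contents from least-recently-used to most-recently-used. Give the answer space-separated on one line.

Answer: owl cow cat

Derivation:
LRU simulation (capacity=3):
  1. access apple: MISS. Cache (LRU->MRU): [apple]
  2. access apple: HIT. Cache (LRU->MRU): [apple]
  3. access apple: HIT. Cache (LRU->MRU): [apple]
  4. access apple: HIT. Cache (LRU->MRU): [apple]
  5. access fox: MISS. Cache (LRU->MRU): [apple fox]
  6. access apple: HIT. Cache (LRU->MRU): [fox apple]
  7. access apple: HIT. Cache (LRU->MRU): [fox apple]
  8. access grape: MISS. Cache (LRU->MRU): [fox apple grape]
  9. access apple: HIT. Cache (LRU->MRU): [fox grape apple]
  10. access owl: MISS, evict fox. Cache (LRU->MRU): [grape apple owl]
  11. access owl: HIT. Cache (LRU->MRU): [grape apple owl]
  12. access apple: HIT. Cache (LRU->MRU): [grape owl apple]
  13. access owl: HIT. Cache (LRU->MRU): [grape apple owl]
  14. access cat: MISS, evict grape. Cache (LRU->MRU): [apple owl cat]
  15. access owl: HIT. Cache (LRU->MRU): [apple cat owl]
  16. access cat: HIT. Cache (LRU->MRU): [apple owl cat]
  17. access cow: MISS, evict apple. Cache (LRU->MRU): [owl cat cow]
  18. access cat: HIT. Cache (LRU->MRU): [owl cow cat]
Total: 12 hits, 6 misses, 3 evictions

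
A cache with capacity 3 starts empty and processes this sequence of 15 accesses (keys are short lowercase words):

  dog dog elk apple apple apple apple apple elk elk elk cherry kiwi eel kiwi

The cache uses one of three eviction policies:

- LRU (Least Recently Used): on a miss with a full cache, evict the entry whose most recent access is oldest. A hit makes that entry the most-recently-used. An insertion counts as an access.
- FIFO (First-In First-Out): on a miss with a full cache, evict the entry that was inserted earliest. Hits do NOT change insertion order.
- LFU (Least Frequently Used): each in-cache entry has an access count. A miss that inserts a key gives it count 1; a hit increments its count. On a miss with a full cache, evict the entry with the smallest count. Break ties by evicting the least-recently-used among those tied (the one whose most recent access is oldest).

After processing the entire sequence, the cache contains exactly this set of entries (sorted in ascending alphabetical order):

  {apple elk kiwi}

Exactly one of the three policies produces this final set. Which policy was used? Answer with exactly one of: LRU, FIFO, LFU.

Simulating under each policy and comparing final sets:
  LRU: final set = {cherry eel kiwi} -> differs
  FIFO: final set = {cherry eel kiwi} -> differs
  LFU: final set = {apple elk kiwi} -> MATCHES target
Only LFU produces the target set.

Answer: LFU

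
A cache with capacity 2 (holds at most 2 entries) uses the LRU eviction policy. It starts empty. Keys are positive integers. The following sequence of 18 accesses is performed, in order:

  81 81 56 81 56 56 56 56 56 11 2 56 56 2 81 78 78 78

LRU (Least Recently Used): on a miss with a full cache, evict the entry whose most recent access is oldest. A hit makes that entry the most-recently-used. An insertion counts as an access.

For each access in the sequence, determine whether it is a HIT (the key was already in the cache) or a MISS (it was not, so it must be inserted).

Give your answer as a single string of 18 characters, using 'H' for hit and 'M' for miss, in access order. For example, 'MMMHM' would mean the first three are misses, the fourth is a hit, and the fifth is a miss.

LRU simulation (capacity=2):
  1. access 81: MISS. Cache (LRU->MRU): [81]
  2. access 81: HIT. Cache (LRU->MRU): [81]
  3. access 56: MISS. Cache (LRU->MRU): [81 56]
  4. access 81: HIT. Cache (LRU->MRU): [56 81]
  5. access 56: HIT. Cache (LRU->MRU): [81 56]
  6. access 56: HIT. Cache (LRU->MRU): [81 56]
  7. access 56: HIT. Cache (LRU->MRU): [81 56]
  8. access 56: HIT. Cache (LRU->MRU): [81 56]
  9. access 56: HIT. Cache (LRU->MRU): [81 56]
  10. access 11: MISS, evict 81. Cache (LRU->MRU): [56 11]
  11. access 2: MISS, evict 56. Cache (LRU->MRU): [11 2]
  12. access 56: MISS, evict 11. Cache (LRU->MRU): [2 56]
  13. access 56: HIT. Cache (LRU->MRU): [2 56]
  14. access 2: HIT. Cache (LRU->MRU): [56 2]
  15. access 81: MISS, evict 56. Cache (LRU->MRU): [2 81]
  16. access 78: MISS, evict 2. Cache (LRU->MRU): [81 78]
  17. access 78: HIT. Cache (LRU->MRU): [81 78]
  18. access 78: HIT. Cache (LRU->MRU): [81 78]
Total: 11 hits, 7 misses, 5 evictions

Answer: MHMHHHHHHMMMHHMMHH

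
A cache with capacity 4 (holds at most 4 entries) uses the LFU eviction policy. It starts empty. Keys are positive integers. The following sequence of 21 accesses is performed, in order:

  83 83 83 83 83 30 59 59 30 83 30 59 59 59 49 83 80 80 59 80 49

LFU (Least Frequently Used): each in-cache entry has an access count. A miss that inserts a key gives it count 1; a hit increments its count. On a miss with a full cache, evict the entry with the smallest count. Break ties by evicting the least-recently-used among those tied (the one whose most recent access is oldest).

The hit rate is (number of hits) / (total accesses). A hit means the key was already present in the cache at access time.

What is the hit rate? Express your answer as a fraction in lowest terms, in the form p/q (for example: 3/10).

Answer: 5/7

Derivation:
LFU simulation (capacity=4):
  1. access 83: MISS. Cache: [83(c=1)]
  2. access 83: HIT, count now 2. Cache: [83(c=2)]
  3. access 83: HIT, count now 3. Cache: [83(c=3)]
  4. access 83: HIT, count now 4. Cache: [83(c=4)]
  5. access 83: HIT, count now 5. Cache: [83(c=5)]
  6. access 30: MISS. Cache: [30(c=1) 83(c=5)]
  7. access 59: MISS. Cache: [30(c=1) 59(c=1) 83(c=5)]
  8. access 59: HIT, count now 2. Cache: [30(c=1) 59(c=2) 83(c=5)]
  9. access 30: HIT, count now 2. Cache: [59(c=2) 30(c=2) 83(c=5)]
  10. access 83: HIT, count now 6. Cache: [59(c=2) 30(c=2) 83(c=6)]
  11. access 30: HIT, count now 3. Cache: [59(c=2) 30(c=3) 83(c=6)]
  12. access 59: HIT, count now 3. Cache: [30(c=3) 59(c=3) 83(c=6)]
  13. access 59: HIT, count now 4. Cache: [30(c=3) 59(c=4) 83(c=6)]
  14. access 59: HIT, count now 5. Cache: [30(c=3) 59(c=5) 83(c=6)]
  15. access 49: MISS. Cache: [49(c=1) 30(c=3) 59(c=5) 83(c=6)]
  16. access 83: HIT, count now 7. Cache: [49(c=1) 30(c=3) 59(c=5) 83(c=7)]
  17. access 80: MISS, evict 49(c=1). Cache: [80(c=1) 30(c=3) 59(c=5) 83(c=7)]
  18. access 80: HIT, count now 2. Cache: [80(c=2) 30(c=3) 59(c=5) 83(c=7)]
  19. access 59: HIT, count now 6. Cache: [80(c=2) 30(c=3) 59(c=6) 83(c=7)]
  20. access 80: HIT, count now 3. Cache: [30(c=3) 80(c=3) 59(c=6) 83(c=7)]
  21. access 49: MISS, evict 30(c=3). Cache: [49(c=1) 80(c=3) 59(c=6) 83(c=7)]
Total: 15 hits, 6 misses, 2 evictions

Hit rate = 15/21 = 5/7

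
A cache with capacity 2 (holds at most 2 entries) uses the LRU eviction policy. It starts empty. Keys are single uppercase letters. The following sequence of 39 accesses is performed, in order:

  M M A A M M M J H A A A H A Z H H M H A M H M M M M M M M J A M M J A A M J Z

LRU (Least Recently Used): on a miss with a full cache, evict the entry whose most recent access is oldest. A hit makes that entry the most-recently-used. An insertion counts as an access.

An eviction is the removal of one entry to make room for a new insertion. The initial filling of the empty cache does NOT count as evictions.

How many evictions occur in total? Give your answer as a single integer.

Answer: 17

Derivation:
LRU simulation (capacity=2):
  1. access M: MISS. Cache (LRU->MRU): [M]
  2. access M: HIT. Cache (LRU->MRU): [M]
  3. access A: MISS. Cache (LRU->MRU): [M A]
  4. access A: HIT. Cache (LRU->MRU): [M A]
  5. access M: HIT. Cache (LRU->MRU): [A M]
  6. access M: HIT. Cache (LRU->MRU): [A M]
  7. access M: HIT. Cache (LRU->MRU): [A M]
  8. access J: MISS, evict A. Cache (LRU->MRU): [M J]
  9. access H: MISS, evict M. Cache (LRU->MRU): [J H]
  10. access A: MISS, evict J. Cache (LRU->MRU): [H A]
  11. access A: HIT. Cache (LRU->MRU): [H A]
  12. access A: HIT. Cache (LRU->MRU): [H A]
  13. access H: HIT. Cache (LRU->MRU): [A H]
  14. access A: HIT. Cache (LRU->MRU): [H A]
  15. access Z: MISS, evict H. Cache (LRU->MRU): [A Z]
  16. access H: MISS, evict A. Cache (LRU->MRU): [Z H]
  17. access H: HIT. Cache (LRU->MRU): [Z H]
  18. access M: MISS, evict Z. Cache (LRU->MRU): [H M]
  19. access H: HIT. Cache (LRU->MRU): [M H]
  20. access A: MISS, evict M. Cache (LRU->MRU): [H A]
  21. access M: MISS, evict H. Cache (LRU->MRU): [A M]
  22. access H: MISS, evict A. Cache (LRU->MRU): [M H]
  23. access M: HIT. Cache (LRU->MRU): [H M]
  24. access M: HIT. Cache (LRU->MRU): [H M]
  25. access M: HIT. Cache (LRU->MRU): [H M]
  26. access M: HIT. Cache (LRU->MRU): [H M]
  27. access M: HIT. Cache (LRU->MRU): [H M]
  28. access M: HIT. Cache (LRU->MRU): [H M]
  29. access M: HIT. Cache (LRU->MRU): [H M]
  30. access J: MISS, evict H. Cache (LRU->MRU): [M J]
  31. access A: MISS, evict M. Cache (LRU->MRU): [J A]
  32. access M: MISS, evict J. Cache (LRU->MRU): [A M]
  33. access M: HIT. Cache (LRU->MRU): [A M]
  34. access J: MISS, evict A. Cache (LRU->MRU): [M J]
  35. access A: MISS, evict M. Cache (LRU->MRU): [J A]
  36. access A: HIT. Cache (LRU->MRU): [J A]
  37. access M: MISS, evict J. Cache (LRU->MRU): [A M]
  38. access J: MISS, evict A. Cache (LRU->MRU): [M J]
  39. access Z: MISS, evict M. Cache (LRU->MRU): [J Z]
Total: 20 hits, 19 misses, 17 evictions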